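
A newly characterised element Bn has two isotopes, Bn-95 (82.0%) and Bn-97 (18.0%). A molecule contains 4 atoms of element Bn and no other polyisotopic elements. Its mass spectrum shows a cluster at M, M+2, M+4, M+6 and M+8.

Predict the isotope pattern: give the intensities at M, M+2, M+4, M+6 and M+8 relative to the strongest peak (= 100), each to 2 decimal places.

100.00 : 87.80 : 28.91 : 4.23 : 0.23

The 4 Bn atoms are independent, so intensities follow the terms of (0.820 + 0.180)^4.
P(M) = 0.820^4 = 0.452122
P(M+2) = 4 × 0.820^3 × 0.180^1 = 0.396985
P(M+4) = 6 × 0.820^2 × 0.180^2 = 0.130715
P(M+6) = 4 × 0.820^1 × 0.180^3 = 0.019129
P(M+8) = 0.180^4 = 0.001050
The M peak is largest (0.452122); scaling to 100 gives 100.00 : 87.80 : 28.91 : 4.23 : 0.23.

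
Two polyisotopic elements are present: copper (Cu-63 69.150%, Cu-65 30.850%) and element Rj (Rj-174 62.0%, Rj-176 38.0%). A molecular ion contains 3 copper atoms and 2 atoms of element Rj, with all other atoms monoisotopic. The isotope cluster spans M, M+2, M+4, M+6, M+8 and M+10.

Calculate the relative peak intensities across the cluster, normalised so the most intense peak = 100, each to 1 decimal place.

Copper pattern (n=3): 0.33065611 : 0.44254842 : 0.19743483 : 0.02936064
Element Rj pattern (n=2): 0.3844 : 0.4712 : 0.1444
Convolve the two distributions (both contribute in 2-u steps):
  M: 0.33065611×0.3844 = 0.127104
  M+2: 0.33065611×0.4712 + 0.44254842×0.3844 = 0.325921
  M+4: 0.33065611×0.1444 + 0.44254842×0.4712 + 0.19743483×0.3844 = 0.332170
  M+6: 0.44254842×0.1444 + 0.19743483×0.4712 + 0.02936064×0.3844 = 0.168222
  M+8: 0.19743483×0.1444 + 0.02936064×0.4712 = 0.042344
  M+10: 0.02936064×0.1444 = 0.004240
Scale to base peak (0.332170) = 100: 38.3 : 98.1 : 100.0 : 50.6 : 12.7 : 1.3

38.3 : 98.1 : 100.0 : 50.6 : 12.7 : 1.3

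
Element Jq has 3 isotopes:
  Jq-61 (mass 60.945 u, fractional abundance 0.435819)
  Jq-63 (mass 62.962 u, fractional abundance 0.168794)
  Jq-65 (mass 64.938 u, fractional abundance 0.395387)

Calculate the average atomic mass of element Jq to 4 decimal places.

The abundance-weighted mean is 0.435819 × 60.945 + 0.168794 × 62.962 + 0.395387 × 64.938
= 26.56099 + 10.62761 + 25.67564 = 62.86424 u

62.8642 u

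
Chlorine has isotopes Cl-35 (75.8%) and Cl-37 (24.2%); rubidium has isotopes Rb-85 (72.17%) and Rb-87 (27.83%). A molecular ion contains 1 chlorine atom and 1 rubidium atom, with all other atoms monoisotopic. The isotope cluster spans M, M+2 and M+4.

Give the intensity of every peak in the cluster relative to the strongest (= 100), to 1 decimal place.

100.0 : 70.5 : 12.3

Chlorine pattern (n=1): 0.7580 : 0.2420
Rubidium pattern (n=1): 0.7217 : 0.2783
Convolve the two distributions (both contribute in 2-u steps):
  M: 0.7580×0.7217 = 0.547049
  M+2: 0.7580×0.2783 + 0.2420×0.7217 = 0.385603
  M+4: 0.2420×0.2783 = 0.067349
Scale to base peak (0.547049) = 100: 100.0 : 70.5 : 12.3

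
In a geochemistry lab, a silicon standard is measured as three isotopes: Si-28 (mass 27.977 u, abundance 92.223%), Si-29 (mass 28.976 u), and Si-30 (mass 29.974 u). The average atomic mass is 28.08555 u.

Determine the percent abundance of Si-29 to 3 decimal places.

The remaining 7.777% is split between Si-29 (fraction x) and Si-30 (fraction 0.07777 − x).
Substituting: 28.976x + 29.974(0.07777 − x) = 2.28432129
(28.976 − 29.974)x = -0.04675669  ⇒  x = 0.04685, y = 0.03092
Si-29: 4.685%, Si-30: 3.092%.

4.685%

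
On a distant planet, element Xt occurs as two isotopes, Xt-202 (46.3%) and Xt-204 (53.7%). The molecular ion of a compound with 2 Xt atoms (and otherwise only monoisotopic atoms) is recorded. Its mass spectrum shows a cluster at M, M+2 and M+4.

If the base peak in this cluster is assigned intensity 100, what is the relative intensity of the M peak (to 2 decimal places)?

(0.463 + 0.537)^2 gives M 0.2144, M+2 0.4973, M+4 0.2884; the largest is M+2.
P(M+2) = C(2,1) × 0.463^1 × 0.537^1 = 2 × 0.4630 × 0.5370 = 0.497262 (base)
P(M) = C(2,0) × 0.463^2 × 0.537^0 = 1 × 0.214369 × 1.0000 = 0.214369
Relative intensity = 0.214369 / 0.497262 × 100 = 43.11

43.11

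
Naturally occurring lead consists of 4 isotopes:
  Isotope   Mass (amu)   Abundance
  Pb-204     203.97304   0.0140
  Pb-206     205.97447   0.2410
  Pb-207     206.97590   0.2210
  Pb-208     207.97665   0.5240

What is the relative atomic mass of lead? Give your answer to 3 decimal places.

Weight each isotope mass by its fractional abundance: 0.0140 × 203.97304 + 0.2410 × 205.97447 + 0.2210 × 206.97590 + 0.5240 × 207.97665
= 2.855623 + 49.639847 + 45.741674 + 108.979765 = 207.216909 amu

207.217 amu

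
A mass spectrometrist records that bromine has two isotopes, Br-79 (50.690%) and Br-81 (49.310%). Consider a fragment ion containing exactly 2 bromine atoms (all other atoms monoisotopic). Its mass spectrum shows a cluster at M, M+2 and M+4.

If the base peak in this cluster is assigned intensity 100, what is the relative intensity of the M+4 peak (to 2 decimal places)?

48.64

(0.50690 + 0.49310)^2 gives M 0.2569, M+2 0.4999, M+4 0.2431; the largest is M+2.
P(M+2) = C(2,1) × 0.50690^1 × 0.49310^1 = 2 × 0.5069 × 0.4931 = 0.499905 (base)
P(M+4) = C(2,2) × 0.50690^0 × 0.49310^2 = 1 × 1.0000 × 0.24314761 = 0.243148
Relative intensity = 0.243148 / 0.499905 × 100 = 48.64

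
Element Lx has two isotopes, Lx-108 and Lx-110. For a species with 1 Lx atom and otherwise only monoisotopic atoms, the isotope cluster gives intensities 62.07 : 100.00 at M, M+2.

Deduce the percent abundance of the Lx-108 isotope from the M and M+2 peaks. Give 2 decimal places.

38.30%

Write p for the Lx-108 fraction. I(M+2)/I(M) = [C(1,1)·p^0·(1−p)] / p^1 = 1·(1−p)/p = 100.00/62.07 = 1.6111
(1−p)/p = 1.6111/1 = 1.6111  ⇒  p = 1/(1 + 1.6111) = 0.3830
Lx-108: 38.30%, Lx-110: 61.70%.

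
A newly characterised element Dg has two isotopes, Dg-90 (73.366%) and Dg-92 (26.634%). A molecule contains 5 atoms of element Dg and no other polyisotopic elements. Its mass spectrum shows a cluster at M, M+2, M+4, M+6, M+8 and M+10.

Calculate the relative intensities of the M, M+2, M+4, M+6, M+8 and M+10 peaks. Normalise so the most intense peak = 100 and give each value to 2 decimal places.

The 5 Dg atoms are independent, so intensities follow the terms of (0.73366 + 0.26634)^5.
P(M) = 0.73366^5 = 0.212556
P(M+2) = 5 × 0.73366^4 × 0.26634^1 = 0.385821
P(M+4) = 10 × 0.73366^3 × 0.26634^2 = 0.280129
P(M+6) = 10 × 0.73366^2 × 0.26634^3 = 0.101695
P(M+8) = 5 × 0.73366^1 × 0.26634^4 = 0.018459
P(M+10) = 0.26634^5 = 0.001340
The M+2 peak is largest (0.385821); scaling to 100 gives 55.09 : 100.00 : 72.61 : 26.36 : 4.78 : 0.35.

55.09 : 100.00 : 72.61 : 26.36 : 4.78 : 0.35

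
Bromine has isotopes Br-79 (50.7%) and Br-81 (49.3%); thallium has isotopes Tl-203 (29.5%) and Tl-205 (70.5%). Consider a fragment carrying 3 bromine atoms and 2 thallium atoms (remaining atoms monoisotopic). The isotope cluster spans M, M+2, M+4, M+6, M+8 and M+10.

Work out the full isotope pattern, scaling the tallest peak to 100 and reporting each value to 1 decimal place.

3.2 : 24.7 : 72.2 : 100.0 : 66.1 : 16.9

Bromine pattern (n=3): 0.13032384 : 0.38017547 : 0.36967753 : 0.11982316
Thallium pattern (n=2): 0.087025 : 0.41595 : 0.497025
Convolve the two distributions (both contribute in 2-u steps):
  M: 0.13032384×0.087025 = 0.011341
  M+2: 0.13032384×0.41595 + 0.38017547×0.087025 = 0.087293
  M+4: 0.13032384×0.497025 + 0.38017547×0.41595 + 0.36967753×0.087025 = 0.255079
  M+6: 0.38017547×0.497025 + 0.36967753×0.41595 + 0.11982316×0.087025 = 0.353152
  M+8: 0.36967753×0.497025 + 0.11982316×0.41595 = 0.233579
  M+10: 0.11982316×0.497025 = 0.059555
Scale to base peak (0.353152) = 100: 3.2 : 24.7 : 72.2 : 100.0 : 66.1 : 16.9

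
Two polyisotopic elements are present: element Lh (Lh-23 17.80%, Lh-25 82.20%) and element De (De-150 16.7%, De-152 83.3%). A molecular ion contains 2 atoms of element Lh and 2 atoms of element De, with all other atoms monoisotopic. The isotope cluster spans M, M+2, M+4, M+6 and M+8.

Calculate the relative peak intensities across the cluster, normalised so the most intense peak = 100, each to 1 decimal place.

0.2 : 3.6 : 26.1 : 83.4 : 100.0

Element Lh pattern (n=2): 0.031684 : 0.292632 : 0.675684
Element De pattern (n=2): 0.027889 : 0.278222 : 0.693889
Convolve the two distributions (both contribute in 2-u steps):
  M: 0.031684×0.027889 = 0.000884
  M+2: 0.031684×0.278222 + 0.292632×0.027889 = 0.016976
  M+4: 0.031684×0.693889 + 0.292632×0.278222 + 0.675684×0.027889 = 0.122246
  M+6: 0.292632×0.693889 + 0.675684×0.278222 = 0.391044
  M+8: 0.675684×0.693889 = 0.468850
Scale to base peak (0.468850) = 100: 0.2 : 3.6 : 26.1 : 83.4 : 100.0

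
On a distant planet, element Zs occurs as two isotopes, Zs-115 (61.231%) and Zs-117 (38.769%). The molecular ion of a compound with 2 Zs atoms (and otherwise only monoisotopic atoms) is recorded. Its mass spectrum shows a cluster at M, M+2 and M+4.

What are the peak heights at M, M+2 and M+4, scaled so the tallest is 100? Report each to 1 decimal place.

Each Zs atom is independently Zs-115 (p = 0.61231) or Zs-117 (q = 0.38769); the cluster is the binomial expansion (p + q)^2.
P(M) = 0.61231^2 = 0.374924
P(M+2) = 2 × 0.61231^1 × 0.38769^1 = 0.474773
P(M+4) = 0.38769^2 = 0.150304
The M+2 peak is largest (0.474773); scaling to 100 gives 79.0 : 100.0 : 31.7.

79.0 : 100.0 : 31.7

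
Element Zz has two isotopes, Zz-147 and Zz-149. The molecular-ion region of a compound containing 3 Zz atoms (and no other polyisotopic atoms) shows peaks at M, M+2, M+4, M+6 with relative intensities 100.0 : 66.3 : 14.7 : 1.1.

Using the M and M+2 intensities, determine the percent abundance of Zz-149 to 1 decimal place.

Write p for the Zz-147 fraction. I(M+2)/I(M) = [C(3,1)·p^2·(1−p)] / p^3 = 3·(1−p)/p = 66.3/100.0 = 0.6630
(1−p)/p = 0.6630/3 = 0.2210  ⇒  p = 1/(1 + 0.2210) = 0.8190
Zz-147: 81.9%, Zz-149: 18.1%.

18.1%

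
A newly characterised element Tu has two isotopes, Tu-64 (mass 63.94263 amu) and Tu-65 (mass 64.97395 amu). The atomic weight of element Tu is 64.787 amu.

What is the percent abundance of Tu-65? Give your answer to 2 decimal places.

81.87%

With x = fraction of Tu-64 (so Tu-65 is 1 − x):
63.94263·x + 64.97395·(1 − x) = 64.787
(63.94263 − 64.97395)·x = 64.787 − 64.97395
x = -0.18695 / -1.03132 = 0.18127 → 18.13% Tu-64, 81.87% Tu-65.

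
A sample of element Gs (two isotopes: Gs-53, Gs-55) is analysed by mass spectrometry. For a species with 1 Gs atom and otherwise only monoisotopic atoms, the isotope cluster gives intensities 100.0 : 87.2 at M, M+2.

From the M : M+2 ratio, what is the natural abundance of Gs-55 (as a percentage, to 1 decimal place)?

46.6%

Let p = fractional abundance of Gs-53. I(M+2)/I(M) = [C(1,1)·p^0·(1−p)] / p^1 = 1·(1−p)/p = 87.2/100.0 = 0.8720
(1−p)/p = 0.8720/1 = 0.8720  ⇒  p = 1/(1 + 0.8720) = 0.5342
Gs-53: 53.4%, Gs-55: 46.6%.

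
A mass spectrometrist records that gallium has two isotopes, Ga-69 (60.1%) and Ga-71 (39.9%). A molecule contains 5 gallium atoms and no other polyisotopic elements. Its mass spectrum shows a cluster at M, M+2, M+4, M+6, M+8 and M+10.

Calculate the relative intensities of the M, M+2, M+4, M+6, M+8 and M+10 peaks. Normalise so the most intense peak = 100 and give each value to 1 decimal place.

22.7 : 75.3 : 100.0 : 66.4 : 22.0 : 2.9

Each Ga atom is independently Ga-69 (p = 0.601) or Ga-71 (q = 0.399); the cluster is the binomial expansion (p + q)^5.
P(M) = 0.601^5 = 0.078410
P(M+2) = 5 × 0.601^4 × 0.399^1 = 0.260280
P(M+4) = 10 × 0.601^3 × 0.399^2 = 0.345596
P(M+6) = 10 × 0.601^2 × 0.399^3 = 0.229439
P(M+8) = 5 × 0.601^1 × 0.399^4 = 0.076162
P(M+10) = 0.399^5 = 0.010113
The M+4 peak is largest (0.345596); scaling to 100 gives 22.7 : 75.3 : 100.0 : 66.4 : 22.0 : 2.9.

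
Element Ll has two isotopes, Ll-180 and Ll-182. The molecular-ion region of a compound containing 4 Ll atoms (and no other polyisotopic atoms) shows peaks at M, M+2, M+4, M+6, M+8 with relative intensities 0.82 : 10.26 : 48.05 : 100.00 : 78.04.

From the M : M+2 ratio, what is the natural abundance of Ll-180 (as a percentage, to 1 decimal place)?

If p is the fraction of Ll that is Ll-180, then I(M+2)/I(M) = [C(4,1)·p^3·(1−p)] / p^4 = 4·(1−p)/p = 10.26/0.82 = 12.5122
(1−p)/p = 12.5122/4 = 3.1280  ⇒  p = 1/(1 + 3.1280) = 0.2422
Ll-180: 24.2%, Ll-182: 75.8%.

24.2%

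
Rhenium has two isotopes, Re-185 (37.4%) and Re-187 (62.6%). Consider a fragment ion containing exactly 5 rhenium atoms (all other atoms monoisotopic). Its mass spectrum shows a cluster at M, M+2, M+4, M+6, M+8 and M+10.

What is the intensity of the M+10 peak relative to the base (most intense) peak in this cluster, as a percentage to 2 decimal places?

Binomial terms of (0.374 + 0.626)^5: M 0.0073, M+2 0.0612, M+4 0.2050, M+6 0.3431, M+8 0.2872, M+10 0.0961 → M+6 is the base peak.
P(M+6) = C(5,3) × 0.374^2 × 0.626^3 = 10 × 0.139876 × 0.24531438 = 0.343136 (base)
P(M+10) = C(5,5) × 0.374^0 × 0.626^5 = 1 × 1.0000 × 0.09613282 = 0.096133
Relative intensity = 0.096133 / 0.343136 × 100 = 28.02

28.02%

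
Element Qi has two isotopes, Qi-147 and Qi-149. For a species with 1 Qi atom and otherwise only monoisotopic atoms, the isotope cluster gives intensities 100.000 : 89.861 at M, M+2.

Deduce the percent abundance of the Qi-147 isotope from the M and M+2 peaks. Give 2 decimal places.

If p is the fraction of Qi that is Qi-147, then I(M+2)/I(M) = [C(1,1)·p^0·(1−p)] / p^1 = 1·(1−p)/p = 89.861/100.000 = 0.8986
(1−p)/p = 0.8986/1 = 0.8986  ⇒  p = 1/(1 + 0.8986) = 0.5267
Qi-147: 52.67%, Qi-149: 47.33%.

52.67%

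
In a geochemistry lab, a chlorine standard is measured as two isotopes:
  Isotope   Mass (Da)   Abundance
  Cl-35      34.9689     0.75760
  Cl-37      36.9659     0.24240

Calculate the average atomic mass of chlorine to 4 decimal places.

Average mass = Σ (abundance × isotope mass) = 0.75760 × 34.9689 + 0.24240 × 36.9659
= 26.49244 + 8.96053 = 35.45297 Da

35.4530 Da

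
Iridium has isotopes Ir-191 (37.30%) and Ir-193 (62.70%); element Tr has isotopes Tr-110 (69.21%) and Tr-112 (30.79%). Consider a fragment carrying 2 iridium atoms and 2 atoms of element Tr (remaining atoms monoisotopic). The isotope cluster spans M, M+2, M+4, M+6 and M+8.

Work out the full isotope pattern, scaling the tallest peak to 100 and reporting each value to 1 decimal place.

Iridium pattern (n=2): 0.139129 : 0.467742 : 0.393129
Element Tr pattern (n=2): 0.47900241 : 0.42619518 : 0.09480241
Convolve the two distributions (both contribute in 2-u steps):
  M: 0.139129×0.47900241 = 0.066643
  M+2: 0.139129×0.42619518 + 0.467742×0.47900241 = 0.283346
  M+4: 0.139129×0.09480241 + 0.467742×0.42619518 + 0.393129×0.47900241 = 0.400849
  M+6: 0.467742×0.09480241 + 0.393129×0.42619518 = 0.211893
  M+8: 0.393129×0.09480241 = 0.037270
Scale to base peak (0.400849) = 100: 16.6 : 70.7 : 100.0 : 52.9 : 9.3

16.6 : 70.7 : 100.0 : 52.9 : 9.3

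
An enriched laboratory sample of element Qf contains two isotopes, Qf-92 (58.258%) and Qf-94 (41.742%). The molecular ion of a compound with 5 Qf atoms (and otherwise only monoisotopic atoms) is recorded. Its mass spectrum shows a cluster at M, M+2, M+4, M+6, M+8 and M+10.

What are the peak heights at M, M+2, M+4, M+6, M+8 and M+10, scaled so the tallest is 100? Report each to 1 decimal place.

The 5 Qf atoms are independent, so intensities follow the terms of (0.58258 + 0.41742)^5.
P(M) = 0.58258^5 = 0.067109
P(M+2) = 5 × 0.58258^4 × 0.41742^1 = 0.240417
P(M+4) = 10 × 0.58258^3 × 0.41742^2 = 0.344519
P(M+6) = 10 × 0.58258^2 × 0.41742^3 = 0.246849
P(M+8) = 5 × 0.58258^1 × 0.41742^4 = 0.088434
P(M+10) = 0.41742^5 = 0.012673
The M+4 peak is largest (0.344519); scaling to 100 gives 19.5 : 69.8 : 100.0 : 71.7 : 25.7 : 3.7.

19.5 : 69.8 : 100.0 : 71.7 : 25.7 : 3.7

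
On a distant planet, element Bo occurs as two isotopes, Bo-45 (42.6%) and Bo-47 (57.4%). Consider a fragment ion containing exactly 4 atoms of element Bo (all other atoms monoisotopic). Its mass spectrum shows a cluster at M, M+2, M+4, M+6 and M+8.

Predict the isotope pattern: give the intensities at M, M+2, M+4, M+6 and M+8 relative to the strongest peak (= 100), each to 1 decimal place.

9.2 : 49.5 : 100.0 : 89.8 : 30.3

Each Bo atom is independently Bo-45 (p = 0.426) or Bo-47 (q = 0.574); the cluster is the binomial expansion (p + q)^4.
P(M) = 0.426^4 = 0.032934
P(M+2) = 4 × 0.426^3 × 0.574^1 = 0.177501
P(M+4) = 6 × 0.426^2 × 0.574^2 = 0.358752
P(M+6) = 4 × 0.426^1 × 0.574^3 = 0.322259
P(M+8) = 0.574^4 = 0.108554
The M+4 peak is largest (0.358752); scaling to 100 gives 9.2 : 49.5 : 100.0 : 89.8 : 30.3.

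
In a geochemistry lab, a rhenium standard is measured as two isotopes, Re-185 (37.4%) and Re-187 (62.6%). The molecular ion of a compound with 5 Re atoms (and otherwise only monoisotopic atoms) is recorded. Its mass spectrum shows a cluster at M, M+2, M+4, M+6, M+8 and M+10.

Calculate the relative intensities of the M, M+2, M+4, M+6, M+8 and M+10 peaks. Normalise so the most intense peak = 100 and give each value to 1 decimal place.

2.1 : 17.8 : 59.7 : 100.0 : 83.7 : 28.0

The 5 Re atoms are independent, so intensities follow the terms of (0.374 + 0.626)^5.
P(M) = 0.374^5 = 0.007317
P(M+2) = 5 × 0.374^4 × 0.626^1 = 0.061239
P(M+4) = 10 × 0.374^3 × 0.626^2 = 0.205005
P(M+6) = 10 × 0.374^2 × 0.626^3 = 0.343136
P(M+8) = 5 × 0.374^1 × 0.626^4 = 0.287170
P(M+10) = 0.626^5 = 0.096133
The M+6 peak is largest (0.343136); scaling to 100 gives 2.1 : 17.8 : 59.7 : 100.0 : 83.7 : 28.0.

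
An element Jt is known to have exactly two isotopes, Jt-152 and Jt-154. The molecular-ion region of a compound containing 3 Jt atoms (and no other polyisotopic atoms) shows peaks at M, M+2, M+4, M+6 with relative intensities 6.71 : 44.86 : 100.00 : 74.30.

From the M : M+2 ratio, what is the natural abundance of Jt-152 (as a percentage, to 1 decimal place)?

If p is the fraction of Jt that is Jt-152, then I(M+2)/I(M) = [C(3,1)·p^2·(1−p)] / p^3 = 3·(1−p)/p = 44.86/6.71 = 6.6855
(1−p)/p = 6.6855/3 = 2.2285  ⇒  p = 1/(1 + 2.2285) = 0.3097
Jt-152: 31.0%, Jt-154: 69.0%.

31.0%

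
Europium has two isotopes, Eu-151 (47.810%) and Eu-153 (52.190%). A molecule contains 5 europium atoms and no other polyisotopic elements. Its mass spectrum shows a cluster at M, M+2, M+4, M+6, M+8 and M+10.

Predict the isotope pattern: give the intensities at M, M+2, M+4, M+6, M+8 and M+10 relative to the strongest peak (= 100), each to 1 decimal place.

Expanding (0.47810 + 0.52190)^5:
P(M) = 0.47810^5 = 0.024980
P(M+2) = 5 × 0.47810^4 × 0.52190^1 = 0.136343
P(M+4) = 10 × 0.47810^3 × 0.52190^2 = 0.297667
P(M+6) = 10 × 0.47810^2 × 0.52190^3 = 0.324937
P(M+8) = 5 × 0.47810^1 × 0.52190^4 = 0.177353
P(M+10) = 0.52190^5 = 0.038720
The M+6 peak is largest (0.324937); scaling to 100 gives 7.7 : 42.0 : 91.6 : 100.0 : 54.6 : 11.9.

7.7 : 42.0 : 91.6 : 100.0 : 54.6 : 11.9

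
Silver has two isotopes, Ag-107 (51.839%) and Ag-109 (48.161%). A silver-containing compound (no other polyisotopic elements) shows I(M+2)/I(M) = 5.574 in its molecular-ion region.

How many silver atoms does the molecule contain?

6

With n Ag atoms, P(M+2)/P(M) = C(n,1)·p^(n−1)q / p^n = n·q/p = n · 0.48161/0.51839.
n = 5.574 × 0.51839/0.48161 = 6.00 ≈ 6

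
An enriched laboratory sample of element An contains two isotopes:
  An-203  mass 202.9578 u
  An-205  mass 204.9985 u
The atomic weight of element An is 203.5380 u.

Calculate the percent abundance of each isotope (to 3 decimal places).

An-203: 71.569%, An-205: 28.431%

Writing the weighted mean with unknown fraction x of An-203:
202.9578·x + 204.9985·(1 − x) = 203.5380
(202.9578 − 204.9985)·x = 203.5380 − 204.9985
x = -1.4605 / -2.0407 = 0.71569 → 71.569% An-203, 28.431% An-205.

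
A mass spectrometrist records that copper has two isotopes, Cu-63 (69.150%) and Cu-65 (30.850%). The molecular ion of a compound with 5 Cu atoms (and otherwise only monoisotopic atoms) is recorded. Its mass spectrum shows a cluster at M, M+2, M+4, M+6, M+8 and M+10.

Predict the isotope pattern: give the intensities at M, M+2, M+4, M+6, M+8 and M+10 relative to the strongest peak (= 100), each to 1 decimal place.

Expanding (0.69150 + 0.30850)^5:
P(M) = 0.69150^5 = 0.158111
P(M+2) = 5 × 0.69150^4 × 0.30850^1 = 0.352691
P(M+4) = 10 × 0.69150^3 × 0.30850^2 = 0.314693
P(M+6) = 10 × 0.69150^2 × 0.30850^3 = 0.140394
P(M+8) = 5 × 0.69150^1 × 0.30850^4 = 0.031317
P(M+10) = 0.30850^5 = 0.002794
The M+2 peak is largest (0.352691); scaling to 100 gives 44.8 : 100.0 : 89.2 : 39.8 : 8.9 : 0.8.

44.8 : 100.0 : 89.2 : 39.8 : 8.9 : 0.8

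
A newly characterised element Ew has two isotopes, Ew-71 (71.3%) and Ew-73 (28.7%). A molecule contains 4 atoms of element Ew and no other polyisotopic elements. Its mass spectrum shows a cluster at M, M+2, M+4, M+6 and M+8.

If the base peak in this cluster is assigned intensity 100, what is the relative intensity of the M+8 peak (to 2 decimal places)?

1.63

(0.713 + 0.287)^4 gives M 0.2584, M+2 0.4161, M+4 0.2512, M+6 0.0674, M+8 0.0068; the largest is M+2.
P(M+2) = C(4,1) × 0.713^3 × 0.287^1 = 4 × 0.3624671 × 0.2870 = 0.416112 (base)
P(M+8) = C(4,4) × 0.713^0 × 0.287^4 = 1 × 1.0000 × 0.00678465 = 0.006785
Relative intensity = 0.006785 / 0.416112 × 100 = 1.63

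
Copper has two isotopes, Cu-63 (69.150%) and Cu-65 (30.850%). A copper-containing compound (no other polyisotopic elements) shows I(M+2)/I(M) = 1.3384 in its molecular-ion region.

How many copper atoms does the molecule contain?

3

For n independent Cu atoms, I(M+2)/I(M) = n · (abundance Cu-65) / (abundance Cu-63) = n · 0.30850/0.69150.
n = 1.3384 × 0.69150/0.30850 = 3.00 ≈ 3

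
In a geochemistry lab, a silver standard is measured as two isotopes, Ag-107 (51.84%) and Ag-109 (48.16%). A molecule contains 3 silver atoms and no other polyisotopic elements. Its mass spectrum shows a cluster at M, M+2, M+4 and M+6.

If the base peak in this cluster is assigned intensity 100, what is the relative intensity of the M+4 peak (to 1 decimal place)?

Binomial terms of (0.5184 + 0.4816)^3: M 0.1393, M+2 0.3883, M+4 0.3607, M+6 0.1117 → M+2 is the base peak.
P(M+2) = C(3,1) × 0.5184^2 × 0.4816^1 = 3 × 0.26873856 × 0.4816 = 0.388273 (base)
P(M+4) = C(3,2) × 0.5184^1 × 0.4816^2 = 3 × 0.5184 × 0.23193856 = 0.360711
Relative intensity = 0.360711 / 0.388273 × 100 = 92.9

92.9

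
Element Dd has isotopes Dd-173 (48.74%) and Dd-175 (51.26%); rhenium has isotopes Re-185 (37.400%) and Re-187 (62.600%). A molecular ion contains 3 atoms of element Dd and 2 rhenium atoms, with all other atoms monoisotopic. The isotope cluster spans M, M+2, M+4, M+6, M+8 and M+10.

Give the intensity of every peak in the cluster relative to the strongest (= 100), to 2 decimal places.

Element Dd pattern (n=3): 0.11578614 : 0.36531786 : 0.38420586 : 0.13469014
Rhenium pattern (n=2): 0.139876 : 0.468248 : 0.391876
Convolve the two distributions (both contribute in 2-u steps):
  M: 0.11578614×0.139876 = 0.016196
  M+2: 0.11578614×0.468248 + 0.36531786×0.139876 = 0.105316
  M+4: 0.11578614×0.391876 + 0.36531786×0.468248 + 0.38420586×0.139876 = 0.270174
  M+6: 0.36531786×0.391876 + 0.38420586×0.468248 + 0.13469014×0.139876 = 0.341903
  M+8: 0.38420586×0.391876 + 0.13469014×0.468248 = 0.213629
  M+10: 0.13469014×0.391876 = 0.052782
Scale to base peak (0.341903) = 100: 4.74 : 30.80 : 79.02 : 100.00 : 62.48 : 15.44

4.74 : 30.80 : 79.02 : 100.00 : 62.48 : 15.44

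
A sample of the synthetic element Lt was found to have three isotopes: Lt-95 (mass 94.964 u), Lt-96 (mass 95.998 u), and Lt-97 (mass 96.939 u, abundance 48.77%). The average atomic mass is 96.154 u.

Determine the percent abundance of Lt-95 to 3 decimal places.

29.296%

The remaining 51.23% is split between Lt-95 (fraction x) and Lt-96 (fraction 0.5123 − x).
Substituting: 94.964x + 95.998(0.5123 − x) = 48.8768497
(94.964 − 95.998)x = -0.3029257  ⇒  x = 0.29296, y = 0.21934
Lt-95: 29.296%, Lt-96: 21.934%.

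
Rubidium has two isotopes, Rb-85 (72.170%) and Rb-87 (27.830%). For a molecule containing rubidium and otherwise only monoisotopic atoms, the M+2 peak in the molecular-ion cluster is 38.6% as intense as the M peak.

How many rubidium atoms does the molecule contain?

1

The M+2/M ratio from n Rb atoms is n · q/p = n · 0.27830/0.72170.
n = 0.386 × 0.72170/0.27830 = 1.00 ≈ 1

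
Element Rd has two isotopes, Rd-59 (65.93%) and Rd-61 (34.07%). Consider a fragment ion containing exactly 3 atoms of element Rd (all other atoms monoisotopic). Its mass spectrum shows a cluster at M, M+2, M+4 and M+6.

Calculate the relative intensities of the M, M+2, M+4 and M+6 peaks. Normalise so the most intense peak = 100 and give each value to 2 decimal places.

64.50 : 100.00 : 51.68 : 8.90

Expanding (0.6593 + 0.3407)^3:
P(M) = 0.6593^3 = 0.286582
P(M+2) = 3 × 0.6593^2 × 0.3407^1 = 0.444283
P(M+4) = 3 × 0.6593^1 × 0.3407^2 = 0.229588
P(M+6) = 0.3407^3 = 0.039547
The M+2 peak is largest (0.444283); scaling to 100 gives 64.50 : 100.00 : 51.68 : 8.90.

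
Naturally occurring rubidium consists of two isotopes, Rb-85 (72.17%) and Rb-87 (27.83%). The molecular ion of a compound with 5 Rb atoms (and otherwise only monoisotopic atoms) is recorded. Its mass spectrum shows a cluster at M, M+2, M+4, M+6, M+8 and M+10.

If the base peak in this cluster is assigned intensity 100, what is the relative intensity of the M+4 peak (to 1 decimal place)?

77.1

Term probabilities: M 0.1958, M+2 0.3775, M+4 0.2911, M+6 0.1123, M+8 0.0216, M+10 0.0017. Base peak = M+2.
P(M+2) = C(5,1) × 0.7217^4 × 0.2783^1 = 5 × 0.27128565 × 0.2783 = 0.377494 (base)
P(M+4) = C(5,2) × 0.7217^3 × 0.2783^2 = 10 × 0.37589809 × 0.07745089 = 0.291136
Relative intensity = 0.291136 / 0.377494 × 100 = 77.1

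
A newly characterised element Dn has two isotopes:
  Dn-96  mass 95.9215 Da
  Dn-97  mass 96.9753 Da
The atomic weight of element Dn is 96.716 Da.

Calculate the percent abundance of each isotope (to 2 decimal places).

Writing the weighted mean with unknown fraction x of Dn-96:
95.9215·x + 96.9753·(1 − x) = 96.716
(95.9215 − 96.9753)·x = 96.716 − 96.9753
x = -0.2593 / -1.0538 = 0.24606 → 24.61% Dn-96, 75.39% Dn-97.

Dn-96: 24.61%, Dn-97: 75.39%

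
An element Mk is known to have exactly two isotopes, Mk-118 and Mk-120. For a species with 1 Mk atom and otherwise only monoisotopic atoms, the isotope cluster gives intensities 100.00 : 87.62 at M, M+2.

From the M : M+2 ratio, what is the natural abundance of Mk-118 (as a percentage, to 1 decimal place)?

53.3%

Let p = fractional abundance of Mk-118. I(M+2)/I(M) = [C(1,1)·p^0·(1−p)] / p^1 = 1·(1−p)/p = 87.62/100.00 = 0.8762
(1−p)/p = 0.8762/1 = 0.8762  ⇒  p = 1/(1 + 0.8762) = 0.5330
Mk-118: 53.3%, Mk-120: 46.7%.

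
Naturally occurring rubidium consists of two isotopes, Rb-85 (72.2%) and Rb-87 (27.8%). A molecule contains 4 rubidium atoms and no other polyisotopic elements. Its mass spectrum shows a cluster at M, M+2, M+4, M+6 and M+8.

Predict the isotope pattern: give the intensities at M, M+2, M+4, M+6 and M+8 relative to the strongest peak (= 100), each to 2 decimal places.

64.93 : 100.00 : 57.76 : 14.83 : 1.43

Each Rb atom is independently Rb-85 (p = 0.722) or Rb-87 (q = 0.278); the cluster is the binomial expansion (p + q)^4.
P(M) = 0.722^4 = 0.271737
P(M+2) = 4 × 0.722^3 × 0.278^1 = 0.418520
P(M+4) = 6 × 0.722^2 × 0.278^2 = 0.241721
P(M+6) = 4 × 0.722^1 × 0.278^3 = 0.062049
P(M+8) = 0.278^4 = 0.005973
The M+2 peak is largest (0.418520); scaling to 100 gives 64.93 : 100.00 : 57.76 : 14.83 : 1.43.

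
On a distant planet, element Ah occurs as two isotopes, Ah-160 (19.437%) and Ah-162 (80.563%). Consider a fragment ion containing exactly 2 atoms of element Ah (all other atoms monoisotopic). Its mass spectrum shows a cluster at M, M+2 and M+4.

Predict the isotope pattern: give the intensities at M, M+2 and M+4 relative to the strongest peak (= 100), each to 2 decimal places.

5.82 : 48.25 : 100.00

Each Ah atom is independently Ah-160 (p = 0.19437) or Ah-162 (q = 0.80563); the cluster is the binomial expansion (p + q)^2.
P(M) = 0.19437^2 = 0.037780
P(M+2) = 2 × 0.19437^1 × 0.80563^1 = 0.313181
P(M+4) = 0.80563^2 = 0.649040
The M+4 peak is largest (0.649040); scaling to 100 gives 5.82 : 48.25 : 100.00.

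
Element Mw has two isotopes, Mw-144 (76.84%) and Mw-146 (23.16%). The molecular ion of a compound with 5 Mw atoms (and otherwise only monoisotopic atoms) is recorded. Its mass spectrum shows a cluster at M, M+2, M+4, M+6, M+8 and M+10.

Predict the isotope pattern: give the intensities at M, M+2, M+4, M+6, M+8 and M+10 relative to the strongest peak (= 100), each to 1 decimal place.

66.4 : 100.0 : 60.3 : 18.2 : 2.7 : 0.2

Each Mw atom is independently Mw-144 (p = 0.7684) or Mw-146 (q = 0.2316); the cluster is the binomial expansion (p + q)^5.
P(M) = 0.7684^5 = 0.267878
P(M+2) = 5 × 0.7684^4 × 0.2316^1 = 0.403699
P(M+4) = 10 × 0.7684^3 × 0.2316^2 = 0.243354
P(M+6) = 10 × 0.7684^2 × 0.2316^3 = 0.073348
P(M+8) = 5 × 0.7684^1 × 0.2316^4 = 0.011054
P(M+10) = 0.2316^5 = 0.000666
The M+2 peak is largest (0.403699); scaling to 100 gives 66.4 : 100.0 : 60.3 : 18.2 : 2.7 : 0.2.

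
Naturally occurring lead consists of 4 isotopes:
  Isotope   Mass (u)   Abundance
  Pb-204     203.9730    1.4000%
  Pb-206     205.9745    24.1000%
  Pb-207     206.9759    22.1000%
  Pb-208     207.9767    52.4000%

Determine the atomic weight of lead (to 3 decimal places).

Weight each isotope mass by its fractional abundance: 0.014000 × 203.9730 + 0.241000 × 205.9745 + 0.221000 × 206.9759 + 0.524000 × 207.9767
= 2.85562 + 49.63985 + 45.74167 + 108.97979 = 207.21693 u

207.217 u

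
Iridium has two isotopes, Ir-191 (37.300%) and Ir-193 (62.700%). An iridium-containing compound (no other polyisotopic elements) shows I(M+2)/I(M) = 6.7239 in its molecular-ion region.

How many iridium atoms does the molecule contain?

For n independent Ir atoms, I(M+2)/I(M) = n · (abundance Ir-193) / (abundance Ir-191) = n · 0.62700/0.37300.
n = 6.7239 × 0.37300/0.62700 = 4.00 ≈ 4

4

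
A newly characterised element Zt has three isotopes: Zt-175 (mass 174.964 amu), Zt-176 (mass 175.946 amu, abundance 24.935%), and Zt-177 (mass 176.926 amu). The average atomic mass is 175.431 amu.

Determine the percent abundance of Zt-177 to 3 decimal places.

Let x and y be the fractions of Zt-175 and Zt-177. Then x + y = 1 − 0.24935 = 0.75065 and 174.964x + 176.926y = 175.431 − 0.24935×175.946 = 131.5588649.
Substituting: 174.964x + 176.926(0.75065 − x) = 131.5588649
(174.964 − 176.926)x = -1.250637  ⇒  x = 0.63743, y = 0.11322
Zt-175: 63.743%, Zt-177: 11.322%.

11.322%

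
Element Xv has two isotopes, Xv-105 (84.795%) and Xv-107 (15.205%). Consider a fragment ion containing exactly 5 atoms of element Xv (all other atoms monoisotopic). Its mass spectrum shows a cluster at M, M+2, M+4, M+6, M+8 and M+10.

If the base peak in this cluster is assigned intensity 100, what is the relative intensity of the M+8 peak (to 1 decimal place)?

Binomial terms of (0.84795 + 0.15205)^5: M 0.4384, M+2 0.3930, M+4 0.1410, M+6 0.0253, M+8 0.0023, M+10 0.0001 → M is the base peak.
P(M) = C(5,0) × 0.84795^5 × 0.15205^0 = 1 × 0.43838049 × 1.0000 = 0.438380 (base)
P(M+8) = C(5,4) × 0.84795^1 × 0.15205^4 = 5 × 0.84795 × 0.0005345 = 0.002266
Relative intensity = 0.002266 / 0.438380 × 100 = 0.5

0.5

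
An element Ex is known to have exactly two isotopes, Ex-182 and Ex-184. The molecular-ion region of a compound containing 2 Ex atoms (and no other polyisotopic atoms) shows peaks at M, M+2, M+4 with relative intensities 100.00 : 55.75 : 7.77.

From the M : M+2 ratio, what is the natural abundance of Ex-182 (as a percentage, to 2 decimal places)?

78.20%

Let p = fractional abundance of Ex-182. I(M+2)/I(M) = [C(2,1)·p^1·(1−p)] / p^2 = 2·(1−p)/p = 55.75/100.00 = 0.5575
(1−p)/p = 0.5575/2 = 0.2787  ⇒  p = 1/(1 + 0.2787) = 0.7820
Ex-182: 78.20%, Ex-184: 21.80%.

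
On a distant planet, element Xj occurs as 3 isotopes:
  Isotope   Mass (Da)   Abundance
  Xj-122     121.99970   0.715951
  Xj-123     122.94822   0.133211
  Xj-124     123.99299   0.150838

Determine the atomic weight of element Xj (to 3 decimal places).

Average mass = Σ (abundance × isotope mass) = 0.715951 × 121.99970 + 0.133211 × 122.94822 + 0.150838 × 123.99299
= 87.345807 + 16.378055 + 18.702855 = 122.426717 Da

122.427 Da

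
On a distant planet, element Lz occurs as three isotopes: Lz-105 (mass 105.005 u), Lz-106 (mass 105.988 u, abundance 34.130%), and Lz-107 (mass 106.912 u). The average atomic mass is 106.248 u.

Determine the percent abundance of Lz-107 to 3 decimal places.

47.588%

Let x and y be the fractions of Lz-105 and Lz-107. Then x + y = 1 − 0.34130 = 0.65870 and 105.005x + 106.912y = 106.248 − 0.34130×105.988 = 70.0742956.
Substituting: 105.005x + 106.912(0.65870 − x) = 70.0742956
(105.005 − 106.912)x = -0.3486388  ⇒  x = 0.18282, y = 0.47588
Lz-105: 18.282%, Lz-107: 47.588%.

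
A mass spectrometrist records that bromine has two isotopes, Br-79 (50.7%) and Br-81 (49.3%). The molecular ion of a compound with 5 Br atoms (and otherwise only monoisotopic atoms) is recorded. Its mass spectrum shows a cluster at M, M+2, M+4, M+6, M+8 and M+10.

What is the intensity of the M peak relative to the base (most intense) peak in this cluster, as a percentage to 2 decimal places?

(0.507 + 0.493)^5 gives M 0.0335, M+2 0.1629, M+4 0.3168, M+6 0.3080, M+8 0.1497, M+10 0.0291; the largest is M+4.
P(M+4) = C(5,2) × 0.507^3 × 0.493^2 = 10 × 0.13032384 × 0.243049 = 0.316751 (base)
P(M) = C(5,0) × 0.507^5 × 0.493^0 = 1 × 0.03349961 × 1.0000 = 0.033500
Relative intensity = 0.033500 / 0.316751 × 100 = 10.58

10.58%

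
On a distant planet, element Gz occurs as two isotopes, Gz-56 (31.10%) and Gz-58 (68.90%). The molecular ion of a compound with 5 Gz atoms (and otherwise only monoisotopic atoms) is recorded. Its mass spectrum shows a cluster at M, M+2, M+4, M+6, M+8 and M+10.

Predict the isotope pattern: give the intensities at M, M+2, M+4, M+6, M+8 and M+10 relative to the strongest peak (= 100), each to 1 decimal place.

0.8 : 9.2 : 40.7 : 90.3 : 100.0 : 44.3

The 5 Gz atoms are independent, so intensities follow the terms of (0.3110 + 0.6890)^5.
P(M) = 0.3110^5 = 0.002909
P(M+2) = 5 × 0.3110^4 × 0.6890^1 = 0.032228
P(M+4) = 10 × 0.3110^3 × 0.6890^2 = 0.142797
P(M+6) = 10 × 0.3110^2 × 0.6890^3 = 0.316358
P(M+8) = 5 × 0.3110^1 × 0.6890^4 = 0.350435
P(M+10) = 0.6890^5 = 0.155273
The M+8 peak is largest (0.350435); scaling to 100 gives 0.8 : 9.2 : 40.7 : 90.3 : 100.0 : 44.3.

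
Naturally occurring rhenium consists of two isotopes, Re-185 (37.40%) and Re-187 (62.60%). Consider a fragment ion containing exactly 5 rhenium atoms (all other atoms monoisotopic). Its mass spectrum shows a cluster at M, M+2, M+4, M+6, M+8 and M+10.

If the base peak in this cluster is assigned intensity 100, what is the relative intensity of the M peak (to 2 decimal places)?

2.13

(0.3740 + 0.6260)^5 gives M 0.0073, M+2 0.0612, M+4 0.2050, M+6 0.3431, M+8 0.2872, M+10 0.0961; the largest is M+6.
P(M+6) = C(5,3) × 0.3740^2 × 0.6260^3 = 10 × 0.139876 × 0.24531438 = 0.343136 (base)
P(M) = C(5,0) × 0.3740^5 × 0.6260^0 = 1 × 0.00731742 × 1.0000 = 0.007317
Relative intensity = 0.007317 / 0.343136 × 100 = 2.13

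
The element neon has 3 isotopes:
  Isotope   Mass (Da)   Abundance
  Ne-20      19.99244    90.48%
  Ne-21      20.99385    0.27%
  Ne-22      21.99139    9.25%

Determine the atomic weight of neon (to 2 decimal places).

20.18 Da

Ar = Σ fᵢ·mᵢ = 0.9048 × 19.99244 + 0.0027 × 20.99385 + 0.0925 × 21.99139
= 18.089160 + 0.056683 + 2.034204 = 20.180047 Da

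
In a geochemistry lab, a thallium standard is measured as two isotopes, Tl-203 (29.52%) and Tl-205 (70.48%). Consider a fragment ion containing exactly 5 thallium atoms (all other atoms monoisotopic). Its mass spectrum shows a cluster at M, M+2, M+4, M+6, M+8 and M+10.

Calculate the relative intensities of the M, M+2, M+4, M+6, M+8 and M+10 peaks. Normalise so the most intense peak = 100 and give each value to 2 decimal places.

Expanding (0.2952 + 0.7048)^5:
P(M) = 0.2952^5 = 0.002242
P(M+2) = 5 × 0.2952^4 × 0.7048^1 = 0.026761
P(M+4) = 10 × 0.2952^3 × 0.7048^2 = 0.127785
P(M+6) = 10 × 0.2952^2 × 0.7048^3 = 0.305092
P(M+8) = 5 × 0.2952^1 × 0.7048^4 = 0.364208
P(M+10) = 0.7048^5 = 0.173912
The M+8 peak is largest (0.364208); scaling to 100 gives 0.62 : 7.35 : 35.09 : 83.77 : 100.00 : 47.75.

0.62 : 7.35 : 35.09 : 83.77 : 100.00 : 47.75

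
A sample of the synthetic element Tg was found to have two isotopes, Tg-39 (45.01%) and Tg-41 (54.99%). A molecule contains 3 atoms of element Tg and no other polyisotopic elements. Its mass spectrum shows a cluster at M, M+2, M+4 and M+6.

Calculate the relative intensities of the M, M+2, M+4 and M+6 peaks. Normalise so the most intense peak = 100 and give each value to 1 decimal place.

The 3 Tg atoms are independent, so intensities follow the terms of (0.4501 + 0.5499)^3.
P(M) = 0.4501^3 = 0.091186
P(M+2) = 3 × 0.4501^2 × 0.5499^1 = 0.334213
P(M+4) = 3 × 0.4501^1 × 0.5499^2 = 0.408317
P(M+6) = 0.5499^3 = 0.166284
The M+4 peak is largest (0.408317); scaling to 100 gives 22.3 : 81.9 : 100.0 : 40.7.

22.3 : 81.9 : 100.0 : 40.7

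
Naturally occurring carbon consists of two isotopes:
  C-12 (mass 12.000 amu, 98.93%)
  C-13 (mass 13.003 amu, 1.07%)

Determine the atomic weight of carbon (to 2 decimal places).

Ar = Σ fᵢ·mᵢ = 0.9893 × 12.000 + 0.0107 × 13.003
= 11.8716 + 0.1391 = 12.0107 amu

12.01 amu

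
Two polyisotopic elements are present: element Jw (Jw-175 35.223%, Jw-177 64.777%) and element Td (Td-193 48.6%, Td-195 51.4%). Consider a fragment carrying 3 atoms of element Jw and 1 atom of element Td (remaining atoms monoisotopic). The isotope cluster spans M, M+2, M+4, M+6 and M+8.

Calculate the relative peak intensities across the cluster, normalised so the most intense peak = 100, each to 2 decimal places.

5.90 : 38.79 : 94.28 : 100.00 : 38.81

Element Jw pattern (n=3): 0.04369976 : 0.24109865 : 0.44339344 : 0.27180816
Element Td pattern (n=1): 0.4860 : 0.5140
Convolve the two distributions (both contribute in 2-u steps):
  M: 0.04369976×0.4860 = 0.021238
  M+2: 0.04369976×0.5140 + 0.24109865×0.4860 = 0.139636
  M+4: 0.24109865×0.5140 + 0.44339344×0.4860 = 0.339414
  M+6: 0.44339344×0.5140 + 0.27180816×0.4860 = 0.360003
  M+8: 0.27180816×0.5140 = 0.139709
Scale to base peak (0.360003) = 100: 5.90 : 38.79 : 94.28 : 100.00 : 38.81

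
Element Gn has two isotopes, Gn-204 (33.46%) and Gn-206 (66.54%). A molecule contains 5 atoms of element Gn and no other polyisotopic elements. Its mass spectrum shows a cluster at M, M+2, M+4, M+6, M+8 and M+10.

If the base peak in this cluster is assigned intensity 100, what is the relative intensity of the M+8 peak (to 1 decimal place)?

99.4

Term probabilities: M 0.0042, M+2 0.0417, M+4 0.1659, M+6 0.3298, M+8 0.3280, M+10 0.1304. Base peak = M+6.
P(M+6) = C(5,3) × 0.3346^2 × 0.6654^3 = 10 × 0.11195716 × 0.29461061 = 0.329838 (base)
P(M+8) = C(5,4) × 0.3346^1 × 0.6654^4 = 5 × 0.3346 × 0.1960339 = 0.327965
Relative intensity = 0.327965 / 0.329838 × 100 = 99.4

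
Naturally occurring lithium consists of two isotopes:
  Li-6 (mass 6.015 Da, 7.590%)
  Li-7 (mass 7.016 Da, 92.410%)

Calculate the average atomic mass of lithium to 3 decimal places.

Average mass = Σ (abundance × isotope mass) = 0.07590 × 6.015 + 0.92410 × 7.016
= 0.4565 + 6.4835 = 6.9400 Da

6.940 Da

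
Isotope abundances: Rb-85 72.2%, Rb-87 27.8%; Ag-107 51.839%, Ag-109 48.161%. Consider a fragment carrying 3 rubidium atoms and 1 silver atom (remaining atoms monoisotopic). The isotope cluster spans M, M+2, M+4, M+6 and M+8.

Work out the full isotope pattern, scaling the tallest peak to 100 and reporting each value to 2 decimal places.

Rubidium pattern (n=3): 0.37636705 : 0.43475086 : 0.16739714 : 0.02148495
Silver pattern (n=1): 0.51839 : 0.48161
Convolve the two distributions (both contribute in 2-u steps):
  M: 0.37636705×0.51839 = 0.195105
  M+2: 0.37636705×0.48161 + 0.43475086×0.51839 = 0.406633
  M+4: 0.43475086×0.48161 + 0.16739714×0.51839 = 0.296157
  M+6: 0.16739714×0.48161 + 0.02148495×0.51839 = 0.091758
  M+8: 0.02148495×0.48161 = 0.010347
Scale to base peak (0.406633) = 100: 47.98 : 100.00 : 72.83 : 22.57 : 2.54

47.98 : 100.00 : 72.83 : 22.57 : 2.54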